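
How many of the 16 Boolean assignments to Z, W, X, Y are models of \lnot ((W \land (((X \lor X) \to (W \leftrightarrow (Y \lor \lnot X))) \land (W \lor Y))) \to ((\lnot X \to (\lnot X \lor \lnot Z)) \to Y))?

Initial set: {\lnot ((W \land (((X \lor X) \to (W \leftrightarrow (Y \lor \lnot X))) \land (W \lor Y))) \to ((\lnot X \to (\lnot X \lor \lnot Z)) \to Y))}.
\lnot ((W \land (((X \lor X) \to (W \leftrightarrow (Y \lor \lnot X))) \land (W \lor Y))) \to ((\lnot X \to (\lnot X \lor \lnot Z)) \to Y)): α-rule — add (W \land (((X \lor X) \to (W \leftrightarrow (Y \lor \lnot X))) \land (W \lor Y))), \lnot ((\lnot X \to (\lnot X \lor \lnot Z)) \to Y).
(W \land (((X \lor X) \to (W \leftrightarrow (Y \lor \lnot X))) \land (W \lor Y))): α-rule — add W, (((X \lor X) \to (W \leftrightarrow (Y \lor \lnot X))) \land (W \lor Y)).
\lnot ((\lnot X \to (\lnot X \lor \lnot Z)) \to Y): α-rule — add (\lnot X \to (\lnot X \lor \lnot Z)), \lnot Y.
(((X \lor X) \to (W \leftrightarrow (Y \lor \lnot X))) \land (W \lor Y)): α-rule — add ((X \lor X) \to (W \leftrightarrow (Y \lor \lnot X))), (W \lor Y).
(\lnot X \to (\lnot X \lor \lnot Z)): β-rule — branch into \lnot \lnot X  //  (\lnot X \lor \lnot Z).
  branch 1 (add \lnot \lnot X):
    ((X \lor X) \to (W \leftrightarrow (Y \lor \lnot X))): β-rule — branch into \lnot (X \lor X)  //  (W \leftrightarrow (Y \lor \lnot X)).
      branch 1.1 (add \lnot (X \lor X)):
        \lnot (X \lor X): α-rule — add \lnot X, \lnot X.
        × closes — contains both X and \lnot X.
      branch 1.2 (add (W \leftrightarrow (Y \lor \lnot X))):
        (W \lor Y): β-rule — branch into W  //  Y.
          branch 1.2.1 (add W):
            (W \leftrightarrow (Y \lor \lnot X)): β-rule — branch into W, (Y \lor \lnot X)  //  \lnot W, \lnot (Y \lor \lnot X).
              branch 1.2.1.1 (add W, (Y \lor \lnot X)):
                (Y \lor \lnot X): β-rule — branch into Y  //  \lnot X.
                  branch 1.2.1.1.1 (add Y):
                    × closes — contains both Y and \lnot Y.
                  branch 1.2.1.1.2 (add \lnot X):
                    × closes — contains both X and \lnot X.
              branch 1.2.1.2 (add \lnot W, \lnot (Y \lor \lnot X)):
                × closes — contains both W and \lnot W.
          branch 1.2.2 (add Y):
            × closes — contains both Y and \lnot Y.
  branch 2 (add (\lnot X \lor \lnot Z)):
    ((X \lor X) \to (W \leftrightarrow (Y \lor \lnot X))): β-rule — branch into \lnot (X \lor X)  //  (W \leftrightarrow (Y \lor \lnot X)).
      branch 2.1 (add \lnot (X \lor X)):
        \lnot (X \lor X): α-rule — add \lnot X, \lnot X.
        (W \lor Y): β-rule — branch into W  //  Y.
          branch 2.1.1 (add W):
            (\lnot X \lor \lnot Z): β-rule — branch into \lnot X  //  \lnot Z.
              branch 2.1.1.1 (add \lnot X):
                ○ open, literals {W=1, X=0, Y=0}.
              branch 2.1.1.2 (add \lnot Z):
                ○ open, literals {W=1, X=0, Y=0, Z=0}.
          branch 2.1.2 (add Y):
            × closes — contains both Y and \lnot Y.
      branch 2.2 (add (W \leftrightarrow (Y \lor \lnot X))):
        (W \lor Y): β-rule — branch into W  //  Y.
          branch 2.2.1 (add W):
            (\lnot X \lor \lnot Z): β-rule — branch into \lnot X  //  \lnot Z.
              branch 2.2.1.1 (add \lnot X):
                (W \leftrightarrow (Y \lor \lnot X)): β-rule — branch into W, (Y \lor \lnot X)  //  \lnot W, \lnot (Y \lor \lnot X).
                  branch 2.2.1.1.1 (add W, (Y \lor \lnot X)):
                    (Y \lor \lnot X): β-rule — branch into Y  //  \lnot X.
                      branch 2.2.1.1.1.1 (add Y):
                        × closes — contains both Y and \lnot Y.
                      branch 2.2.1.1.1.2 (add \lnot X):
                        ○ open, literals {W=1, X=0, Y=0}.
                  branch 2.2.1.1.2 (add \lnot W, \lnot (Y \lor \lnot X)):
                    × closes — contains both W and \lnot W.
              branch 2.2.1.2 (add \lnot Z):
                (W \leftrightarrow (Y \lor \lnot X)): β-rule — branch into W, (Y \lor \lnot X)  //  \lnot W, \lnot (Y \lor \lnot X).
                  branch 2.2.1.2.1 (add W, (Y \lor \lnot X)):
                    (Y \lor \lnot X): β-rule — branch into Y  //  \lnot X.
                      branch 2.2.1.2.1.1 (add Y):
                        × closes — contains both Y and \lnot Y.
                      branch 2.2.1.2.1.2 (add \lnot X):
                        ○ open, literals {W=1, X=0, Y=0, Z=0}.
                  branch 2.2.1.2.2 (add \lnot W, \lnot (Y \lor \lnot X)):
                    × closes — contains both W and \lnot W.
          branch 2.2.2 (add Y):
            × closes — contains both Y and \lnot Y.
11 branches closed, 4 open.
Each open branch fixes some atoms; the unmentioned ones are free. Counting distinct full assignments: branch {W=1, X=0, Y=0} (Z) contributes 2 new; branch {W=1, X=0, Y=0, Z=0} (none free) contributes 0 new; branch {W=1, X=0, Y=0} (Z) contributes 0 new; branch {W=1, X=0, Y=0, Z=0} (none free) contributes 0 new. Total: 2.

2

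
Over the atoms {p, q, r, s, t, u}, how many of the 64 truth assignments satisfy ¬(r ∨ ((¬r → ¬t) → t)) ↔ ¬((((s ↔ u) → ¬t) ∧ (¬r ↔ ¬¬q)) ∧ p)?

20

Initial set: {(¬(r ∨ ((¬r → ¬t) → t)) ↔ ¬((((s ↔ u) → ¬t) ∧ (¬r ↔ ¬¬q)) ∧ p))}.
(¬(r ∨ ((¬r → ¬t) → t)) ↔ ¬((((s ↔ u) → ¬t) ∧ (¬r ↔ ¬¬q)) ∧ p)): β-rule — branch into ¬(r ∨ ((¬r → ¬t) → t)), ¬((((s ↔ u) → ¬t) ∧ (¬r ↔ ¬¬q)) ∧ p)  //  ¬¬(r ∨ ((¬r → ¬t) → t)), ¬¬((((s ↔ u) → ¬t) ∧ (¬r ↔ ¬¬q)) ∧ p).
  branch 1 (add ¬(r ∨ ((¬r → ¬t) → t)), ¬((((s ↔ u) → ¬t) ∧ (¬r ↔ ¬¬q)) ∧ p)):
    ¬(r ∨ ((¬r → ¬t) → t)): α-rule — add ¬r, ¬((¬r → ¬t) → t).
    ¬((¬r → ¬t) → t): α-rule — add (¬r → ¬t), ¬t.
    ¬((((s ↔ u) → ¬t) ∧ (¬r ↔ ¬¬q)) ∧ p): β-rule — branch into ¬(((s ↔ u) → ¬t) ∧ (¬r ↔ ¬¬q))  //  ¬p.
      branch 1.1 (add ¬(((s ↔ u) → ¬t) ∧ (¬r ↔ ¬¬q))):
        (¬r → ¬t): β-rule — branch into ¬¬r  //  ¬t.
          branch 1.1.1 (add ¬¬r):
            × closes — contains both r and ¬r.
          branch 1.1.2 (add ¬t):
            ¬(((s ↔ u) → ¬t) ∧ (¬r ↔ ¬¬q)): β-rule — branch into ¬((s ↔ u) → ¬t)  //  ¬(¬r ↔ ¬¬q).
              branch 1.1.2.1 (add ¬((s ↔ u) → ¬t)):
                ¬((s ↔ u) → ¬t): α-rule — add (s ↔ u), ¬¬t.
                × closes — contains both t and ¬t.
              branch 1.1.2.2 (add ¬(¬r ↔ ¬¬q)):
                ¬(¬r ↔ ¬¬q): β-rule — branch into ¬r, ¬¬¬q  //  ¬¬r, ¬¬q.
                  branch 1.1.2.2.1 (add ¬r, ¬¬¬q):
                    ¬¬¬q: drop double negation, giving ¬q.
                    ○ open, literals {q=false, r=false, t=false}.
                  branch 1.1.2.2.2 (add ¬¬r, ¬¬q):
                    × closes — contains both r and ¬r.
      branch 1.2 (add ¬p):
        (¬r → ¬t): β-rule — branch into ¬¬r  //  ¬t.
          branch 1.2.1 (add ¬¬r):
            × closes — contains both r and ¬r.
          branch 1.2.2 (add ¬t):
            ○ open, literals {p=false, r=false, t=false}.
  branch 2 (add ¬¬(r ∨ ((¬r → ¬t) → t)), ¬¬((((s ↔ u) → ¬t) ∧ (¬r ↔ ¬¬q)) ∧ p)):
    ¬¬((((s ↔ u) → ¬t) ∧ (¬r ↔ ¬¬q)) ∧ p): α-rule — add (((s ↔ u) → ¬t) ∧ (¬r ↔ ¬¬q)), p.
    (((s ↔ u) → ¬t) ∧ (¬r ↔ ¬¬q)): α-rule — add ((s ↔ u) → ¬t), (¬r ↔ ¬¬q).
    ¬¬(r ∨ ((¬r → ¬t) → t)): β-rule — branch into r  //  ((¬r → ¬t) → t).
      branch 2.1 (add r):
        ((s ↔ u) → ¬t): β-rule — branch into ¬(s ↔ u)  //  ¬t.
          branch 2.1.1 (add ¬(s ↔ u)):
            (¬r ↔ ¬¬q): β-rule — branch into ¬r, ¬¬q  //  ¬¬r, ¬¬¬q.
              branch 2.1.1.1 (add ¬r, ¬¬q):
                × closes — contains both r and ¬r.
              branch 2.1.1.2 (add ¬¬r, ¬¬¬q):
                ¬¬¬q: drop double negation, giving ¬q.
                ¬(s ↔ u): β-rule — branch into s, ¬u  //  ¬s, u.
                  branch 2.1.1.2.1 (add s, ¬u):
                    ○ open, literals {p=true, q=false, r=true, s=true, u=false}.
                  branch 2.1.1.2.2 (add ¬s, u):
                    ○ open, literals {p=true, q=false, r=true, s=false, u=true}.
          branch 2.1.2 (add ¬t):
            (¬r ↔ ¬¬q): β-rule — branch into ¬r, ¬¬q  //  ¬¬r, ¬¬¬q.
              branch 2.1.2.1 (add ¬r, ¬¬q):
                × closes — contains both r and ¬r.
              branch 2.1.2.2 (add ¬¬r, ¬¬¬q):
                ¬¬¬q: drop double negation, giving ¬q.
                ○ open, literals {p=true, q=false, r=true, t=false}.
      branch 2.2 (add ((¬r → ¬t) → t)):
        ((s ↔ u) → ¬t): β-rule — branch into ¬(s ↔ u)  //  ¬t.
          branch 2.2.1 (add ¬(s ↔ u)):
            (¬r ↔ ¬¬q): β-rule — branch into ¬r, ¬¬q  //  ¬¬r, ¬¬¬q.
              branch 2.2.1.1 (add ¬r, ¬¬q):
                ¬¬q: drop double negation, giving q.
                ((¬r → ¬t) → t): β-rule — branch into ¬(¬r → ¬t)  //  t.
                  branch 2.2.1.1.1 (add ¬(¬r → ¬t)):
                    ¬(¬r → ¬t): α-rule — add ¬r, ¬¬t.
                    ¬(s ↔ u): β-rule — branch into s, ¬u  //  ¬s, u.
                      branch 2.2.1.1.1.1 (add s, ¬u):
                        ○ open, literals {p=true, q=true, r=false, s=true, t=true, u=false}.
                      branch 2.2.1.1.1.2 (add ¬s, u):
                        ○ open, literals {p=true, q=true, r=false, s=false, t=true, u=true}.
                  branch 2.2.1.1.2 (add t):
                    ¬(s ↔ u): β-rule — branch into s, ¬u  //  ¬s, u.
                      branch 2.2.1.1.2.1 (add s, ¬u):
                        ○ open, literals {p=true, q=true, r=false, s=true, t=true, u=false}.
                      branch 2.2.1.1.2.2 (add ¬s, u):
                        ○ open, literals {p=true, q=true, r=false, s=false, t=true, u=true}.
              branch 2.2.1.2 (add ¬¬r, ¬¬¬q):
                ¬¬¬q: drop double negation, giving ¬q.
                ((¬r → ¬t) → t): β-rule — branch into ¬(¬r → ¬t)  //  t.
                  branch 2.2.1.2.1 (add ¬(¬r → ¬t)):
                    ¬(¬r → ¬t): α-rule — add ¬r, ¬¬t.
                    × closes — contains both r and ¬r.
                  branch 2.2.1.2.2 (add t):
                    ¬(s ↔ u): β-rule — branch into s, ¬u  //  ¬s, u.
                      branch 2.2.1.2.2.1 (add s, ¬u):
                        ○ open, literals {p=true, q=false, r=true, s=true, t=true, u=false}.
                      branch 2.2.1.2.2.2 (add ¬s, u):
                        ○ open, literals {p=true, q=false, r=true, s=false, t=true, u=true}.
          branch 2.2.2 (add ¬t):
            (¬r ↔ ¬¬q): β-rule — branch into ¬r, ¬¬q  //  ¬¬r, ¬¬¬q.
              branch 2.2.2.1 (add ¬r, ¬¬q):
                ¬¬q: drop double negation, giving q.
                ((¬r → ¬t) → t): β-rule — branch into ¬(¬r → ¬t)  //  t.
                  branch 2.2.2.1.1 (add ¬(¬r → ¬t)):
                    ¬(¬r → ¬t): α-rule — add ¬r, ¬¬t.
                    × closes — contains both t and ¬t.
                  branch 2.2.2.1.2 (add t):
                    × closes — contains both t and ¬t.
              branch 2.2.2.2 (add ¬¬r, ¬¬¬q):
                ¬¬¬q: drop double negation, giving ¬q.
                ((¬r → ¬t) → t): β-rule — branch into ¬(¬r → ¬t)  //  t.
                  branch 2.2.2.2.1 (add ¬(¬r → ¬t)):
                    ¬(¬r → ¬t): α-rule — add ¬r, ¬¬t.
                    × closes — contains both r and ¬r.
                  branch 2.2.2.2.2 (add t):
                    × closes — contains both t and ¬t.
11 branches closed, 11 open.
Each open branch fixes some atoms; the unmentioned ones are free. Counting distinct full assignments: branch {q=false, r=false, t=false} (p, s, u) contributes 8 new; branch {p=false, r=false, t=false} (q, s, u) contributes 4 new; branch {p=true, q=false, r=true, s=true, u=false} (t) contributes 2 new; branch {p=true, q=false, r=true, s=false, u=true} (t) contributes 2 new; branch {p=true, q=false, r=true, t=false} (s, u) contributes 2 new; branch {p=true, q=true, r=false, s=true, t=true, u=false} (none free) contributes 1 new; branch {p=true, q=true, r=false, s=false, t=true, u=true} (none free) contributes 1 new; branch {p=true, q=true, r=false, s=true, t=true, u=false} (none free) contributes 0 new; branch {p=true, q=true, r=false, s=false, t=true, u=true} (none free) contributes 0 new; branch {p=true, q=false, r=true, s=true, t=true, u=false} (none free) contributes 0 new; branch {p=true, q=false, r=true, s=false, t=true, u=true} (none free) contributes 0 new. Total: 20.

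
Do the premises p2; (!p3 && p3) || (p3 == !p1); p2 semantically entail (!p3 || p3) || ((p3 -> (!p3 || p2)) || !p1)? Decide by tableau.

Yes

Initial set: {p2; ((!p3 && p3) || (p3 == !p1)); p2; !((!p3 || p3) || ((p3 -> (!p3 || p2)) || !p1))}.
!((!p3 || p3) || ((p3 -> (!p3 || p2)) || !p1)): α-rule — add !(!p3 || p3), !((p3 -> (!p3 || p2)) || !p1).
!(!p3 || p3): α-rule — add !!p3, !p3.
× closes — contains both p3 and !p3.
All 1 branch closes.
Every branch closed, so the premises entail the conclusion.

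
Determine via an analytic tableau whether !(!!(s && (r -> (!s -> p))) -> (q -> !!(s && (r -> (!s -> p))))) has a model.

Initial set: {!(!!(s && (r -> (!s -> p))) -> (q -> !!(s && (r -> (!s -> p)))))}.
!(!!(s && (r -> (!s -> p))) -> (q -> !!(s && (r -> (!s -> p))))): α-rule — add !!(s && (r -> (!s -> p))), !(q -> !!(s && (r -> (!s -> p)))).
!!(s && (r -> (!s -> p))): drop double negation, giving (s && (r -> (!s -> p))).
!(q -> !!(s && (r -> (!s -> p)))): α-rule — add q, !!!(s && (r -> (!s -> p))).
(s && (r -> (!s -> p))): α-rule — add s, (r -> (!s -> p)).
!!!(s && (r -> (!s -> p))): drop double negation, giving !(s && (r -> (!s -> p))).
(r -> (!s -> p)): β-rule — branch into !r  //  (!s -> p).
  branch 1 (add !r):
    !(s && (r -> (!s -> p))): β-rule — branch into !s  //  !(r -> (!s -> p)).
      branch 1.1 (add !s):
        × closes — contains both s and !s.
      branch 1.2 (add !(r -> (!s -> p))):
        !(r -> (!s -> p)): α-rule — add r, !(!s -> p).
        × closes — contains both r and !r.
  branch 2 (add (!s -> p)):
    !(s && (r -> (!s -> p))): β-rule — branch into !s  //  !(r -> (!s -> p)).
      branch 2.1 (add !s):
        × closes — contains both s and !s.
      branch 2.2 (add !(r -> (!s -> p))):
        !(r -> (!s -> p)): α-rule — add r, !(!s -> p).
        !(!s -> p): α-rule — add !s, !p.
        × closes — contains both s and !s.
All 4 branches close.
Every branch closed; the formula is unsatisfiable.

Unsatisfiable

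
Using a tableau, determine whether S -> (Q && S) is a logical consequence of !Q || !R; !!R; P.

Initial set: {(!Q || !R); !!R; P; !(S -> (Q && S))}.
!!R: drop double negation, giving R.
!(S -> (Q && S)): α-rule — add S, !(Q && S).
(!Q || !R): β-rule — branch into !Q  //  !R.
  branch 1 (add !Q):
    !(Q && S): β-rule — branch into !Q  //  !S.
      branch 1.1 (add !Q):
        ○ open, literals {P=T, Q=F, R=T, S=T}.
      branch 1.2 (add !S):
        × closes — contains both S and !S.
  branch 2 (add !R):
    × closes — contains both R and !R.
2 branches closed, 1 open.
An open branch gives a countermodel: P=T, Q=F, R=T, S=T (unmentioned atoms arbitrary); the premises hold there but the conclusion fails.

No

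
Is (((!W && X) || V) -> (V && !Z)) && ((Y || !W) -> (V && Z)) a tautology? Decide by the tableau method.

Not valid

Assume the negation and expand:
Initial set: {!((((!W && X) || V) -> (V && !Z)) && ((Y || !W) -> (V && Z)))}.
!((((!W && X) || V) -> (V && !Z)) && ((Y || !W) -> (V && Z))): β-rule — branch into !(((!W && X) || V) -> (V && !Z))  //  !((Y || !W) -> (V && Z)).
  branch 1 (add !(((!W && X) || V) -> (V && !Z))):
    !(((!W && X) || V) -> (V && !Z)): α-rule — add ((!W && X) || V), !(V && !Z).
    ((!W && X) || V): β-rule — branch into (!W && X)  //  V.
      branch 1.1 (add (!W && X)):
        (!W && X): α-rule — add !W, X.
        !(V && !Z): β-rule — branch into !V  //  !!Z.
          branch 1.1.1 (add !V):
            ○ open, literals {V=F, W=F, X=T}.
          branch 1.1.2 (add !!Z):
            ○ open, literals {W=F, X=T, Z=T}.
      branch 1.2 (add V):
        !(V && !Z): β-rule — branch into !V  //  !!Z.
          branch 1.2.1 (add !V):
            × closes — contains both V and !V.
          branch 1.2.2 (add !!Z):
            ○ open, literals {V=T, Z=T}.
  branch 2 (add !((Y || !W) -> (V && Z))):
    !((Y || !W) -> (V && Z)): α-rule — add (Y || !W), !(V && Z).
    (Y || !W): β-rule — branch into Y  //  !W.
      branch 2.1 (add Y):
        !(V && Z): β-rule — branch into !V  //  !Z.
          branch 2.1.1 (add !V):
            ○ open, literals {V=F, Y=T}.
          branch 2.1.2 (add !Z):
            ○ open, literals {Y=T, Z=F}.
      branch 2.2 (add !W):
        !(V && Z): β-rule — branch into !V  //  !Z.
          branch 2.2.1 (add !V):
            ○ open, literals {V=F, W=F}.
          branch 2.2.2 (add !Z):
            ○ open, literals {W=F, Z=F}.
1 branch closed, 7 open.
An open branch gives a countermodel: V=F, W=F, X=T (unmentioned atoms arbitrary); under it the original formula is false.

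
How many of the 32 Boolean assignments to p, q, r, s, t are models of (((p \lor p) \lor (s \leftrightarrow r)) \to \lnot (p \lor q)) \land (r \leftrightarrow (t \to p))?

Initial set: {((((p \lor p) \lor (s \leftrightarrow r)) \to \lnot (p \lor q)) \land (r \leftrightarrow (t \to p)))}.
((((p \lor p) \lor (s \leftrightarrow r)) \to \lnot (p \lor q)) \land (r \leftrightarrow (t \to p))): α-rule — add (((p \lor p) \lor (s \leftrightarrow r)) \to \lnot (p \lor q)), (r \leftrightarrow (t \to p)).
(((p \lor p) \lor (s \leftrightarrow r)) \to \lnot (p \lor q)): β-rule — branch into \lnot ((p \lor p) \lor (s \leftrightarrow r))  //  \lnot (p \lor q).
  branch 1 (add \lnot ((p \lor p) \lor (s \leftrightarrow r))):
    \lnot ((p \lor p) \lor (s \leftrightarrow r)): α-rule — add \lnot (p \lor p), \lnot (s \leftrightarrow r).
    \lnot (p \lor p): α-rule — add \lnot p, \lnot p.
    (r \leftrightarrow (t \to p)): β-rule — branch into r, (t \to p)  //  \lnot r, \lnot (t \to p).
      branch 1.1 (add r, (t \to p)):
        \lnot (s \leftrightarrow r): β-rule — branch into s, \lnot r  //  \lnot s, r.
          branch 1.1.1 (add s, \lnot r):
            × closes — contains both r and \lnot r.
          branch 1.1.2 (add \lnot s, r):
            (t \to p): β-rule — branch into \lnot t  //  p.
              branch 1.1.2.1 (add \lnot t):
                ○ open, literals {p=F, r=T, s=F, t=F}.
              branch 1.1.2.2 (add p):
                × closes — contains both p and \lnot p.
      branch 1.2 (add \lnot r, \lnot (t \to p)):
        \lnot (t \to p): α-rule — add t, \lnot p.
        \lnot (s \leftrightarrow r): β-rule — branch into s, \lnot r  //  \lnot s, r.
          branch 1.2.1 (add s, \lnot r):
            ○ open, literals {p=F, r=F, s=T, t=T}.
          branch 1.2.2 (add \lnot s, r):
            × closes — contains both r and \lnot r.
  branch 2 (add \lnot (p \lor q)):
    \lnot (p \lor q): α-rule — add \lnot p, \lnot q.
    (r \leftrightarrow (t \to p)): β-rule — branch into r, (t \to p)  //  \lnot r, \lnot (t \to p).
      branch 2.1 (add r, (t \to p)):
        (t \to p): β-rule — branch into \lnot t  //  p.
          branch 2.1.1 (add \lnot t):
            ○ open, literals {p=F, q=F, r=T, t=F}.
          branch 2.1.2 (add p):
            × closes — contains both p and \lnot p.
      branch 2.2 (add \lnot r, \lnot (t \to p)):
        \lnot (t \to p): α-rule — add t, \lnot p.
        ○ open, literals {p=F, q=F, r=F, t=T}.
4 branches closed, 4 open.
Each open branch fixes some atoms; the unmentioned ones are free. Counting distinct full assignments: branch {p=F, r=T, s=F, t=F} (q) contributes 2 new; branch {p=F, r=F, s=T, t=T} (q) contributes 2 new; branch {p=F, q=F, r=T, t=F} (s) contributes 1 new; branch {p=F, q=F, r=F, t=T} (s) contributes 1 new. Total: 6.

6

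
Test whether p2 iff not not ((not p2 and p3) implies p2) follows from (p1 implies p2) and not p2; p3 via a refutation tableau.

Initial set: {((p1 implies p2) and not p2); p3; not (p2 iff not not ((not p2 and p3) implies p2))}.
((p1 implies p2) and not p2): α-rule — add (p1 implies p2), not p2.
not (p2 iff not not ((not p2 and p3) implies p2)): β-rule — branch into p2, not not not ((not p2 and p3) implies p2)  //  not p2, not not ((not p2 and p3) implies p2).
  branch 1 (add p2, not not not ((not p2 and p3) implies p2)):
    × closes — contains both p2 and not p2.
  branch 2 (add not p2, not not ((not p2 and p3) implies p2)):
    not not ((not p2 and p3) implies p2): drop double negation, giving ((not p2 and p3) implies p2).
    (p1 implies p2): β-rule — branch into not p1  //  p2.
      branch 2.1 (add not p1):
        ((not p2 and p3) implies p2): β-rule — branch into not (not p2 and p3)  //  p2.
          branch 2.1.1 (add not (not p2 and p3)):
            not (not p2 and p3): β-rule — branch into not not p2  //  not p3.
              branch 2.1.1.1 (add not not p2):
                × closes — contains both p2 and not p2.
              branch 2.1.1.2 (add not p3):
                × closes — contains both p3 and not p3.
          branch 2.1.2 (add p2):
            × closes — contains both p2 and not p2.
      branch 2.2 (add p2):
        × closes — contains both p2 and not p2.
All 5 branches close.
Every branch closed, so the premises entail the conclusion.

Yes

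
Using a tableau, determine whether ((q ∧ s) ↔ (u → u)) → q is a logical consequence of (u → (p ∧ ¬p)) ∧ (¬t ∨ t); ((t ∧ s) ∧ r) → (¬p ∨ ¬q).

Initial set: {((u → (p ∧ ¬p)) ∧ (¬t ∨ t)); (((t ∧ s) ∧ r) → (¬p ∨ ¬q)); ¬(((q ∧ s) ↔ (u → u)) → q)}.
((u → (p ∧ ¬p)) ∧ (¬t ∨ t)): α-rule — add (u → (p ∧ ¬p)), (¬t ∨ t).
¬(((q ∧ s) ↔ (u → u)) → q): α-rule — add ((q ∧ s) ↔ (u → u)), ¬q.
(((t ∧ s) ∧ r) → (¬p ∨ ¬q)): β-rule — branch into ¬((t ∧ s) ∧ r)  //  (¬p ∨ ¬q).
  branch 1 (add ¬((t ∧ s) ∧ r)):
    (u → (p ∧ ¬p)): β-rule — branch into ¬u  //  (p ∧ ¬p).
      branch 1.1 (add ¬u):
        (¬t ∨ t): β-rule — branch into ¬t  //  t.
          branch 1.1.1 (add ¬t):
            ((q ∧ s) ↔ (u → u)): β-rule — branch into (q ∧ s), (u → u)  //  ¬(q ∧ s), ¬(u → u).
              branch 1.1.1.1 (add (q ∧ s), (u → u)):
                (q ∧ s): α-rule — add q, s.
                × closes — contains both q and ¬q.
              branch 1.1.1.2 (add ¬(q ∧ s), ¬(u → u)):
                ¬(u → u): α-rule — add u, ¬u.
                × closes — contains both u and ¬u.
          branch 1.1.2 (add t):
            ((q ∧ s) ↔ (u → u)): β-rule — branch into (q ∧ s), (u → u)  //  ¬(q ∧ s), ¬(u → u).
              branch 1.1.2.1 (add (q ∧ s), (u → u)):
                (q ∧ s): α-rule — add q, s.
                × closes — contains both q and ¬q.
              branch 1.1.2.2 (add ¬(q ∧ s), ¬(u → u)):
                ¬(u → u): α-rule — add u, ¬u.
                × closes — contains both u and ¬u.
      branch 1.2 (add (p ∧ ¬p)):
        (p ∧ ¬p): α-rule — add p, ¬p.
        × closes — contains both p and ¬p.
  branch 2 (add (¬p ∨ ¬q)):
    (u → (p ∧ ¬p)): β-rule — branch into ¬u  //  (p ∧ ¬p).
      branch 2.1 (add ¬u):
        (¬t ∨ t): β-rule — branch into ¬t  //  t.
          branch 2.1.1 (add ¬t):
            ((q ∧ s) ↔ (u → u)): β-rule — branch into (q ∧ s), (u → u)  //  ¬(q ∧ s), ¬(u → u).
              branch 2.1.1.1 (add (q ∧ s), (u → u)):
                (q ∧ s): α-rule — add q, s.
                × closes — contains both q and ¬q.
              branch 2.1.1.2 (add ¬(q ∧ s), ¬(u → u)):
                ¬(u → u): α-rule — add u, ¬u.
                × closes — contains both u and ¬u.
          branch 2.1.2 (add t):
            ((q ∧ s) ↔ (u → u)): β-rule — branch into (q ∧ s), (u → u)  //  ¬(q ∧ s), ¬(u → u).
              branch 2.1.2.1 (add (q ∧ s), (u → u)):
                (q ∧ s): α-rule — add q, s.
                × closes — contains both q and ¬q.
              branch 2.1.2.2 (add ¬(q ∧ s), ¬(u → u)):
                ¬(u → u): α-rule — add u, ¬u.
                × closes — contains both u and ¬u.
      branch 2.2 (add (p ∧ ¬p)):
        (p ∧ ¬p): α-rule — add p, ¬p.
        × closes — contains both p and ¬p.
All 10 branches close.
Every branch closed, so the premises entail the conclusion.

Yes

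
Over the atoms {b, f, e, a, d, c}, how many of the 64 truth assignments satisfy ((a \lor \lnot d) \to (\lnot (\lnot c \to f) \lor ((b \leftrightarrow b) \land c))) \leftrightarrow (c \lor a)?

Initial set: {T (((a \lor \lnot d) \to (\lnot (\lnot c \to f) \lor ((b \leftrightarrow b) \land c))) \leftrightarrow (c \lor a))}.
T (((a \lor \lnot d) \to (\lnot (\lnot c \to f) \lor ((b \leftrightarrow b) \land c))) \leftrightarrow (c \lor a)): β-rule — branch into T ((a \lor \lnot d) \to (\lnot (\lnot c \to f) \lor ((b \leftrightarrow b) \land c))), T (c \lor a)  //  F ((a \lor \lnot d) \to (\lnot (\lnot c \to f) \lor ((b \leftrightarrow b) \land c))), F (c \lor a).
  branch 1 (add T ((a \lor \lnot d) \to (\lnot (\lnot c \to f) \lor ((b \leftrightarrow b) \land c))), T (c \lor a)):
    T ((a \lor \lnot d) \to (\lnot (\lnot c \to f) \lor ((b \leftrightarrow b) \land c))): β-rule — branch into F (a \lor \lnot d)  //  T (\lnot (\lnot c \to f) \lor ((b \leftrightarrow b) \land c)).
      branch 1.1 (add F (a \lor \lnot d)):
        F (a \lor \lnot d): α-rule — add F a, F \lnot d.
        T (c \lor a): β-rule — branch into T c  //  T a.
          branch 1.1.1 (add T c):
            ○ open, literals {a=F, c=T, d=T}.
          branch 1.1.2 (add T a):
            × closes — contains both a and \lnot a.
      branch 1.2 (add T (\lnot (\lnot c \to f) \lor ((b \leftrightarrow b) \land c))):
        T (c \lor a): β-rule — branch into T c  //  T a.
          branch 1.2.1 (add T c):
            T (\lnot (\lnot c \to f) \lor ((b \leftrightarrow b) \land c)): β-rule — branch into T \lnot (\lnot c \to f)  //  T ((b \leftrightarrow b) \land c).
              branch 1.2.1.1 (add T \lnot (\lnot c \to f)):
                T \lnot (\lnot c \to f): α-rule — add T \lnot c, F f.
                × closes — contains both c and \lnot c.
              branch 1.2.1.2 (add T ((b \leftrightarrow b) \land c)):
                T ((b \leftrightarrow b) \land c): α-rule — add T (b \leftrightarrow b), T c.
                T (b \leftrightarrow b): β-rule — branch into T b, T b  //  F b, F b.
                  branch 1.2.1.2.1 (add T b, T b):
                    ○ open, literals {b=T, c=T}.
                  branch 1.2.1.2.2 (add F b, F b):
                    ○ open, literals {b=F, c=T}.
          branch 1.2.2 (add T a):
            T (\lnot (\lnot c \to f) \lor ((b \leftrightarrow b) \land c)): β-rule — branch into T \lnot (\lnot c \to f)  //  T ((b \leftrightarrow b) \land c).
              branch 1.2.2.1 (add T \lnot (\lnot c \to f)):
                T \lnot (\lnot c \to f): α-rule — add T \lnot c, F f.
                ○ open, literals {a=T, c=F, f=F}.
              branch 1.2.2.2 (add T ((b \leftrightarrow b) \land c)):
                T ((b \leftrightarrow b) \land c): α-rule — add T (b \leftrightarrow b), T c.
                T (b \leftrightarrow b): β-rule — branch into T b, T b  //  F b, F b.
                  branch 1.2.2.2.1 (add T b, T b):
                    ○ open, literals {a=T, b=T, c=T}.
                  branch 1.2.2.2.2 (add F b, F b):
                    ○ open, literals {a=T, b=F, c=T}.
  branch 2 (add F ((a \lor \lnot d) \to (\lnot (\lnot c \to f) \lor ((b \leftrightarrow b) \land c))), F (c \lor a)):
    F ((a \lor \lnot d) \to (\lnot (\lnot c \to f) \lor ((b \leftrightarrow b) \land c))): α-rule — add T (a \lor \lnot d), F (\lnot (\lnot c \to f) \lor ((b \leftrightarrow b) \land c)).
    F (c \lor a): α-rule — add F c, F a.
    F (\lnot (\lnot c \to f) \lor ((b \leftrightarrow b) \land c)): α-rule — add F \lnot (\lnot c \to f), F ((b \leftrightarrow b) \land c).
    T (a \lor \lnot d): β-rule — branch into T a  //  T \lnot d.
      branch 2.1 (add T a):
        × closes — contains both a and \lnot a.
      branch 2.2 (add T \lnot d):
        F \lnot (\lnot c \to f): β-rule — branch into F \lnot c  //  T f.
          branch 2.2.1 (add F \lnot c):
            × closes — contains both c and \lnot c.
          branch 2.2.2 (add T f):
            F ((b \leftrightarrow b) \land c): β-rule — branch into F (b \leftrightarrow b)  //  F c.
              branch 2.2.2.1 (add F (b \leftrightarrow b)):
                F (b \leftrightarrow b): β-rule — branch into T b, F b  //  F b, T b.
                  branch 2.2.2.1.1 (add T b, F b):
                    × closes — contains both b and \lnot b.
                  branch 2.2.2.1.2 (add F b, T b):
                    × closes — contains both b and \lnot b.
              branch 2.2.2.2 (add F c):
                ○ open, literals {a=F, c=F, d=F, f=T}.
6 branches closed, 7 open.
Each open branch fixes some atoms; the unmentioned ones are free. Counting distinct full assignments: branch {a=F, c=T, d=T} (b, f, e) contributes 8 new; branch {b=T, c=T} (f, e, a, d) contributes 12 new; branch {b=F, c=T} (f, e, a, d) contributes 12 new; branch {a=T, c=F, f=F} (b, e, d) contributes 8 new; branch {a=T, b=T, c=T} (f, e, d) contributes 0 new; branch {a=T, b=F, c=T} (f, e, d) contributes 0 new; branch {a=F, c=F, d=F, f=T} (b, e) contributes 4 new. Total: 44.

44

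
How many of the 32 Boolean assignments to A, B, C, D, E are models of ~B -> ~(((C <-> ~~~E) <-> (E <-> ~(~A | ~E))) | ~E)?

20

Initial set: {(~B -> ~(((C <-> ~~~E) <-> (E <-> ~(~A | ~E))) | ~E))}.
(~B -> ~(((C <-> ~~~E) <-> (E <-> ~(~A | ~E))) | ~E)): β-rule — branch into ~~B  //  ~(((C <-> ~~~E) <-> (E <-> ~(~A | ~E))) | ~E).
  branch 1 (add ~~B):
    ○ open, literals {B=1}.
  branch 2 (add ~(((C <-> ~~~E) <-> (E <-> ~(~A | ~E))) | ~E)):
    ~(((C <-> ~~~E) <-> (E <-> ~(~A | ~E))) | ~E): α-rule — add ~((C <-> ~~~E) <-> (E <-> ~(~A | ~E))), ~~E.
    ~((C <-> ~~~E) <-> (E <-> ~(~A | ~E))): β-rule — branch into (C <-> ~~~E), ~(E <-> ~(~A | ~E))  //  ~(C <-> ~~~E), (E <-> ~(~A | ~E)).
      branch 2.1 (add (C <-> ~~~E), ~(E <-> ~(~A | ~E))):
        (C <-> ~~~E): β-rule — branch into C, ~~~E  //  ~C, ~~~~E.
          branch 2.1.1 (add C, ~~~E):
            ~~~E: drop double negation, giving ~E.
            × closes — contains both E and ~E.
          branch 2.1.2 (add ~C, ~~~~E):
            ~~~~E: drop double negation, giving ~~E.
            ~(E <-> ~(~A | ~E)): β-rule — branch into E, ~~(~A | ~E)  //  ~E, ~(~A | ~E).
              branch 2.1.2.1 (add E, ~~(~A | ~E)):
                ~~(~A | ~E): β-rule — branch into ~A  //  ~E.
                  branch 2.1.2.1.1 (add ~A):
                    ○ open, literals {A=0, C=0, E=1}.
                  branch 2.1.2.1.2 (add ~E):
                    × closes — contains both E and ~E.
              branch 2.1.2.2 (add ~E, ~(~A | ~E)):
                × closes — contains both E and ~E.
      branch 2.2 (add ~(C <-> ~~~E), (E <-> ~(~A | ~E))):
        ~(C <-> ~~~E): β-rule — branch into C, ~~~~E  //  ~C, ~~~E.
          branch 2.2.1 (add C, ~~~~E):
            ~~~~E: drop double negation, giving ~~E.
            (E <-> ~(~A | ~E)): β-rule — branch into E, ~(~A | ~E)  //  ~E, ~~(~A | ~E).
              branch 2.2.1.1 (add E, ~(~A | ~E)):
                ~(~A | ~E): α-rule — add ~~A, ~~E.
                ○ open, literals {A=1, C=1, E=1}.
              branch 2.2.1.2 (add ~E, ~~(~A | ~E)):
                × closes — contains both E and ~E.
          branch 2.2.2 (add ~C, ~~~E):
            ~~~E: drop double negation, giving ~E.
            × closes — contains both E and ~E.
5 branches closed, 3 open.
Each open branch fixes some atoms; the unmentioned ones are free. Counting distinct full assignments: branch {B=1} (A, C, D, E) contributes 16 new; branch {A=0, C=0, E=1} (B, D) contributes 2 new; branch {A=1, C=1, E=1} (B, D) contributes 2 new. Total: 20.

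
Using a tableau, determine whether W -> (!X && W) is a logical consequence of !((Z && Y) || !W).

No

Initial set: {T !((Z && Y) || !W); F (W -> (!X && W))}.
T !((Z && Y) || !W): α-rule — add F (Z && Y), F !W.
F (W -> (!X && W)): α-rule — add T W, F (!X && W).
F (Z && Y): β-rule — branch into F Z  //  F Y.
  branch 1 (add F Z):
    F (!X && W): β-rule — branch into F !X  //  F W.
      branch 1.1 (add F !X):
        ○ open, literals {W=T, X=T, Z=F}.
      branch 1.2 (add F W):
        × closes — contains both W and !W.
  branch 2 (add F Y):
    F (!X && W): β-rule — branch into F !X  //  F W.
      branch 2.1 (add F !X):
        ○ open, literals {W=T, X=T, Y=F}.
      branch 2.2 (add F W):
        × closes — contains both W and !W.
2 branches closed, 2 open.
An open branch gives a countermodel: W=T, X=T, Z=F (unmentioned atoms arbitrary); the premises hold there but the conclusion fails.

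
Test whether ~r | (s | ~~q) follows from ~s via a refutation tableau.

Initial set: {T ~s; F (~r | (s | ~~q))}.
F (~r | (s | ~~q)): α-rule — add F ~r, F (s | ~~q).
F (s | ~~q): α-rule — add F s, F ~~q.
F ~~q: drop double negation, giving F q.
○ open, literals {q=false, r=true, s=false}.
0 branches closed, 1 open.
An open branch gives a countermodel: q=false, r=true, s=false (unmentioned atoms arbitrary); the premises hold there but the conclusion fails.

No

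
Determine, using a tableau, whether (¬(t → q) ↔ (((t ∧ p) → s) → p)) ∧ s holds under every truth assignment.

Assume the negation and expand:
Initial set: {F ((¬(t → q) ↔ (((t ∧ p) → s) → p)) ∧ s)}.
F ((¬(t → q) ↔ (((t ∧ p) → s) → p)) ∧ s): β-rule — branch into F (¬(t → q) ↔ (((t ∧ p) → s) → p))  //  F s.
  branch 1 (add F (¬(t → q) ↔ (((t ∧ p) → s) → p))):
    F (¬(t → q) ↔ (((t ∧ p) → s) → p)): β-rule — branch into T ¬(t → q), F (((t ∧ p) → s) → p)  //  F ¬(t → q), T (((t ∧ p) → s) → p).
      branch 1.1 (add T ¬(t → q), F (((t ∧ p) → s) → p)):
        T ¬(t → q): α-rule — add T t, F q.
        F (((t ∧ p) → s) → p): α-rule — add T ((t ∧ p) → s), F p.
        T ((t ∧ p) → s): β-rule — branch into F (t ∧ p)  //  T s.
          branch 1.1.1 (add F (t ∧ p)):
            F (t ∧ p): β-rule — branch into F t  //  F p.
              branch 1.1.1.1 (add F t):
                × closes — contains both t and ¬t.
              branch 1.1.1.2 (add F p):
                ○ open, literals {p=0, q=0, t=1}.
          branch 1.1.2 (add T s):
            ○ open, literals {p=0, q=0, s=1, t=1}.
      branch 1.2 (add F ¬(t → q), T (((t ∧ p) → s) → p)):
        F ¬(t → q): β-rule — branch into F t  //  T q.
          branch 1.2.1 (add F t):
            T (((t ∧ p) → s) → p): β-rule — branch into F ((t ∧ p) → s)  //  T p.
              branch 1.2.1.1 (add F ((t ∧ p) → s)):
                F ((t ∧ p) → s): α-rule — add T (t ∧ p), F s.
                T (t ∧ p): α-rule — add T t, T p.
                × closes — contains both t and ¬t.
              branch 1.2.1.2 (add T p):
                ○ open, literals {p=1, t=0}.
          branch 1.2.2 (add T q):
            T (((t ∧ p) → s) → p): β-rule — branch into F ((t ∧ p) → s)  //  T p.
              branch 1.2.2.1 (add F ((t ∧ p) → s)):
                F ((t ∧ p) → s): α-rule — add T (t ∧ p), F s.
                T (t ∧ p): α-rule — add T t, T p.
                ○ open, literals {p=1, q=1, s=0, t=1}.
              branch 1.2.2.2 (add T p):
                ○ open, literals {p=1, q=1}.
  branch 2 (add F s):
    ○ open, literals {s=0}.
2 branches closed, 6 open.
An open branch gives a countermodel: p=0, q=0, t=1 (unmentioned atoms arbitrary); under it the original formula is false.

Not valid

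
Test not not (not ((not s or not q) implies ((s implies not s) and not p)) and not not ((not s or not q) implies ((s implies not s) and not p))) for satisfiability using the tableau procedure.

Unsatisfiable

Initial set: {not not (not ((not s or not q) implies ((s implies not s) and not p)) and not not ((not s or not q) implies ((s implies not s) and not p)))}.
not not (not ((not s or not q) implies ((s implies not s) and not p)) and not not ((not s or not q) implies ((s implies not s) and not p))): drop double negation, giving (not ((not s or not q) implies ((s implies not s) and not p)) and not not ((not s or not q) implies ((s implies not s) and not p))).
(not ((not s or not q) implies ((s implies not s) and not p)) and not not ((not s or not q) implies ((s implies not s) and not p))): α-rule — add not ((not s or not q) implies ((s implies not s) and not p)), not not ((not s or not q) implies ((s implies not s) and not p)).
not ((not s or not q) implies ((s implies not s) and not p)): α-rule — add (not s or not q), not ((s implies not s) and not p).
not not ((not s or not q) implies ((s implies not s) and not p)): drop double negation, giving ((not s or not q) implies ((s implies not s) and not p)).
(not s or not q): β-rule — branch into not s  //  not q.
  branch 1 (add not s):
    not ((s implies not s) and not p): β-rule — branch into not (s implies not s)  //  not not p.
      branch 1.1 (add not (s implies not s)):
        not (s implies not s): α-rule — add s, not not s.
        × closes — contains both s and not s.
      branch 1.2 (add not not p):
        ((not s or not q) implies ((s implies not s) and not p)): β-rule — branch into not (not s or not q)  //  ((s implies not s) and not p).
          branch 1.2.1 (add not (not s or not q)):
            not (not s or not q): α-rule — add not not s, not not q.
            × closes — contains both s and not s.
          branch 1.2.2 (add ((s implies not s) and not p)):
            ((s implies not s) and not p): α-rule — add (s implies not s), not p.
            × closes — contains both p and not p.
  branch 2 (add not q):
    not ((s implies not s) and not p): β-rule — branch into not (s implies not s)  //  not not p.
      branch 2.1 (add not (s implies not s)):
        not (s implies not s): α-rule — add s, not not s.
        ((not s or not q) implies ((s implies not s) and not p)): β-rule — branch into not (not s or not q)  //  ((s implies not s) and not p).
          branch 2.1.1 (add not (not s or not q)):
            not (not s or not q): α-rule — add not not s, not not q.
            × closes — contains both q and not q.
          branch 2.1.2 (add ((s implies not s) and not p)):
            ((s implies not s) and not p): α-rule — add (s implies not s), not p.
            (s implies not s): β-rule — branch into not s  //  not s.
              branch 2.1.2.1 (add not s):
                × closes — contains both s and not s.
              branch 2.1.2.2 (add not s):
                × closes — contains both s and not s.
      branch 2.2 (add not not p):
        ((not s or not q) implies ((s implies not s) and not p)): β-rule — branch into not (not s or not q)  //  ((s implies not s) and not p).
          branch 2.2.1 (add not (not s or not q)):
            not (not s or not q): α-rule — add not not s, not not q.
            × closes — contains both q and not q.
          branch 2.2.2 (add ((s implies not s) and not p)):
            ((s implies not s) and not p): α-rule — add (s implies not s), not p.
            × closes — contains both p and not p.
All 8 branches close.
Every branch closed; the formula is unsatisfiable.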